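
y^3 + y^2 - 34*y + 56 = (y - 4)*(y - 2)*(y + 7)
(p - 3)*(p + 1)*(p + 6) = p^3 + 4*p^2 - 15*p - 18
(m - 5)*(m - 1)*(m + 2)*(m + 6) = m^4 + 2*m^3 - 31*m^2 - 32*m + 60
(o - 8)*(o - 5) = o^2 - 13*o + 40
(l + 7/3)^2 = l^2 + 14*l/3 + 49/9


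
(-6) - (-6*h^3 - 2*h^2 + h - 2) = 6*h^3 + 2*h^2 - h - 4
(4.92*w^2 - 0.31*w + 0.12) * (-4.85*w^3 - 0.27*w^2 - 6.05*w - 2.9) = -23.862*w^5 + 0.1751*w^4 - 30.2643*w^3 - 12.4249*w^2 + 0.173*w - 0.348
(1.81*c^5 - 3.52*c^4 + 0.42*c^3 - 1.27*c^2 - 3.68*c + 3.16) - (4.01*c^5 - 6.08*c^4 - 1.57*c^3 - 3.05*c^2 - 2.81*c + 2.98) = -2.2*c^5 + 2.56*c^4 + 1.99*c^3 + 1.78*c^2 - 0.87*c + 0.18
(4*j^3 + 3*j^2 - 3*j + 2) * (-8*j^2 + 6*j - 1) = -32*j^5 + 38*j^3 - 37*j^2 + 15*j - 2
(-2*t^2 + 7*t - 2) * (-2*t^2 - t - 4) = 4*t^4 - 12*t^3 + 5*t^2 - 26*t + 8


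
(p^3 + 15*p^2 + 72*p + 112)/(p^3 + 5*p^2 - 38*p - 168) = (p + 4)/(p - 6)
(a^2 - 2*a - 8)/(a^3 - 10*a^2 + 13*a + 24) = (a^2 - 2*a - 8)/(a^3 - 10*a^2 + 13*a + 24)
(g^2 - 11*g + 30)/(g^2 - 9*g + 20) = (g - 6)/(g - 4)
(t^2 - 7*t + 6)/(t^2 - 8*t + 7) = (t - 6)/(t - 7)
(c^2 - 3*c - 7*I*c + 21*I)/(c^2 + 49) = (c - 3)/(c + 7*I)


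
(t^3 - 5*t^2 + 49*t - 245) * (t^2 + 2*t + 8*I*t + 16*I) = t^5 - 3*t^4 + 8*I*t^4 + 39*t^3 - 24*I*t^3 - 147*t^2 + 312*I*t^2 - 490*t - 1176*I*t - 3920*I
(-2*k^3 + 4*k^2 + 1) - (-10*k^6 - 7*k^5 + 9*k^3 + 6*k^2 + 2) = 10*k^6 + 7*k^5 - 11*k^3 - 2*k^2 - 1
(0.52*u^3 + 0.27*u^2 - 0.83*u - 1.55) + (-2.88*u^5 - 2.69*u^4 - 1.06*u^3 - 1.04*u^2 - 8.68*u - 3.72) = -2.88*u^5 - 2.69*u^4 - 0.54*u^3 - 0.77*u^2 - 9.51*u - 5.27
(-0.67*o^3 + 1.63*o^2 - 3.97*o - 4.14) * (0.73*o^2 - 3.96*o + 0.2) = -0.4891*o^5 + 3.8431*o^4 - 9.4869*o^3 + 13.025*o^2 + 15.6004*o - 0.828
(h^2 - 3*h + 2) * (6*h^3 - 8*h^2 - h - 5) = 6*h^5 - 26*h^4 + 35*h^3 - 18*h^2 + 13*h - 10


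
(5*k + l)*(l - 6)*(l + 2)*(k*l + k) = 5*k^2*l^3 - 15*k^2*l^2 - 80*k^2*l - 60*k^2 + k*l^4 - 3*k*l^3 - 16*k*l^2 - 12*k*l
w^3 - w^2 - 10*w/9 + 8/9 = (w - 4/3)*(w - 2/3)*(w + 1)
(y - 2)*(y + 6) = y^2 + 4*y - 12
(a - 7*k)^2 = a^2 - 14*a*k + 49*k^2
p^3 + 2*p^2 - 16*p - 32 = (p - 4)*(p + 2)*(p + 4)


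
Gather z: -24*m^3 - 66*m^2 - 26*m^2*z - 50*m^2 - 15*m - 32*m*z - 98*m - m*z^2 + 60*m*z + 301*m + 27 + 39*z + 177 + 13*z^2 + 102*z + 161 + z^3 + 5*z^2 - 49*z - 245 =-24*m^3 - 116*m^2 + 188*m + z^3 + z^2*(18 - m) + z*(-26*m^2 + 28*m + 92) + 120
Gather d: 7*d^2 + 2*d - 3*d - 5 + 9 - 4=7*d^2 - d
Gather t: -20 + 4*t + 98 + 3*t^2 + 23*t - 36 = 3*t^2 + 27*t + 42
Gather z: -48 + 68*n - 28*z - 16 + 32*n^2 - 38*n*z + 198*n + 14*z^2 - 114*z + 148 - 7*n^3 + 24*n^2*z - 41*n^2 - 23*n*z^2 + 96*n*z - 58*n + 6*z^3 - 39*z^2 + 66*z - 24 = -7*n^3 - 9*n^2 + 208*n + 6*z^3 + z^2*(-23*n - 25) + z*(24*n^2 + 58*n - 76) + 60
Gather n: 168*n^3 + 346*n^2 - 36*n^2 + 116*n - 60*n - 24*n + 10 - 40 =168*n^3 + 310*n^2 + 32*n - 30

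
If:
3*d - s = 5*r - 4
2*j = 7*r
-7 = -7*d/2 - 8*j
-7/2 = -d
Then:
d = 7/2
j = -21/32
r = -3/16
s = 247/16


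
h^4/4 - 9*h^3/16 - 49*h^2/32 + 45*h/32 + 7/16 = (h/4 + 1/2)*(h - 7/2)*(h - 1)*(h + 1/4)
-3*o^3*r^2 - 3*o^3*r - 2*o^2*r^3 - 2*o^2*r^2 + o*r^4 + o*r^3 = r*(-3*o + r)*(o + r)*(o*r + o)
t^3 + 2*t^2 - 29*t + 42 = (t - 3)*(t - 2)*(t + 7)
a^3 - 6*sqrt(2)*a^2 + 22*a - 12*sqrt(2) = (a - 3*sqrt(2))*(a - 2*sqrt(2))*(a - sqrt(2))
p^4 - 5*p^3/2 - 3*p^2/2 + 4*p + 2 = (p - 2)^2*(p + 1/2)*(p + 1)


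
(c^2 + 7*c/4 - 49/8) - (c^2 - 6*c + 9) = 31*c/4 - 121/8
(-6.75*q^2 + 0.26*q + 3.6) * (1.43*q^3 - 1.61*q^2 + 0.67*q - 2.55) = -9.6525*q^5 + 11.2393*q^4 + 0.2069*q^3 + 11.5907*q^2 + 1.749*q - 9.18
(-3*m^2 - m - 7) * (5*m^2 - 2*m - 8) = -15*m^4 + m^3 - 9*m^2 + 22*m + 56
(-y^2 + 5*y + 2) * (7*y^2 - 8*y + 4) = -7*y^4 + 43*y^3 - 30*y^2 + 4*y + 8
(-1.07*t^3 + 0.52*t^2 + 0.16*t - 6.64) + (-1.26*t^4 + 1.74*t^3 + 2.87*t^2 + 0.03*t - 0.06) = -1.26*t^4 + 0.67*t^3 + 3.39*t^2 + 0.19*t - 6.7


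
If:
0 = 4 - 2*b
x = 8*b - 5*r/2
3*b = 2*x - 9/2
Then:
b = 2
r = 43/10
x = 21/4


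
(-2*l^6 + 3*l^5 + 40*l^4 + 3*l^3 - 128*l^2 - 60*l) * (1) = -2*l^6 + 3*l^5 + 40*l^4 + 3*l^3 - 128*l^2 - 60*l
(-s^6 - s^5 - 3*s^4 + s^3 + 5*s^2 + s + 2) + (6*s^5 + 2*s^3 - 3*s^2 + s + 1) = -s^6 + 5*s^5 - 3*s^4 + 3*s^3 + 2*s^2 + 2*s + 3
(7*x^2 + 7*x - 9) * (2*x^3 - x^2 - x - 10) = 14*x^5 + 7*x^4 - 32*x^3 - 68*x^2 - 61*x + 90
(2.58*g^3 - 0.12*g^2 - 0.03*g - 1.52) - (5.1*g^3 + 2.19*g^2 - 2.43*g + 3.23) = -2.52*g^3 - 2.31*g^2 + 2.4*g - 4.75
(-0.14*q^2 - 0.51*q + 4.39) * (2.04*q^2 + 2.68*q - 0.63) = -0.2856*q^4 - 1.4156*q^3 + 7.677*q^2 + 12.0865*q - 2.7657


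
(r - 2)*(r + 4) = r^2 + 2*r - 8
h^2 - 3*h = h*(h - 3)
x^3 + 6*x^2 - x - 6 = (x - 1)*(x + 1)*(x + 6)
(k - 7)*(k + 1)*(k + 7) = k^3 + k^2 - 49*k - 49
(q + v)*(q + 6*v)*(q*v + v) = q^3*v + 7*q^2*v^2 + q^2*v + 6*q*v^3 + 7*q*v^2 + 6*v^3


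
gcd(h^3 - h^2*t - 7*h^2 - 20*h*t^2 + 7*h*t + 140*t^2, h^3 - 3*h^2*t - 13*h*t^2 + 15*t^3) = -h + 5*t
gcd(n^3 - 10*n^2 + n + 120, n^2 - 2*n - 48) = n - 8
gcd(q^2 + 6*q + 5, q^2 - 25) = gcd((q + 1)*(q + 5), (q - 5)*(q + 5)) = q + 5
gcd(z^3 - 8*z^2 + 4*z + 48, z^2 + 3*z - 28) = z - 4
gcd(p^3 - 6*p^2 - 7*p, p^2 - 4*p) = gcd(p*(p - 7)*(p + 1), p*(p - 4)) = p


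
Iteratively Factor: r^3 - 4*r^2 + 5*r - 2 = (r - 1)*(r^2 - 3*r + 2) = (r - 2)*(r - 1)*(r - 1)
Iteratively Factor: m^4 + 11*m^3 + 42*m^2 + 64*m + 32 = (m + 4)*(m^3 + 7*m^2 + 14*m + 8) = (m + 1)*(m + 4)*(m^2 + 6*m + 8) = (m + 1)*(m + 2)*(m + 4)*(m + 4)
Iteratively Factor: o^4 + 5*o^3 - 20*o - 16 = (o + 1)*(o^3 + 4*o^2 - 4*o - 16) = (o + 1)*(o + 2)*(o^2 + 2*o - 8) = (o - 2)*(o + 1)*(o + 2)*(o + 4)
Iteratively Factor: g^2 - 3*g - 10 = (g - 5)*(g + 2)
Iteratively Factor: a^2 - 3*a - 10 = (a - 5)*(a + 2)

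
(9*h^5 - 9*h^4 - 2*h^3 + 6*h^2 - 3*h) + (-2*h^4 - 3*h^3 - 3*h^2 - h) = 9*h^5 - 11*h^4 - 5*h^3 + 3*h^2 - 4*h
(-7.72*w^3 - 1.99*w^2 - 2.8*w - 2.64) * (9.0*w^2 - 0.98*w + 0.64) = -69.48*w^5 - 10.3444*w^4 - 28.1906*w^3 - 22.2896*w^2 + 0.7952*w - 1.6896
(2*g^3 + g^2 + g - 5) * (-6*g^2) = -12*g^5 - 6*g^4 - 6*g^3 + 30*g^2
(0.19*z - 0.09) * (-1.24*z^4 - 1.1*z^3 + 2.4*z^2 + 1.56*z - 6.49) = -0.2356*z^5 - 0.0974*z^4 + 0.555*z^3 + 0.0804*z^2 - 1.3735*z + 0.5841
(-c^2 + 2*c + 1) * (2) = -2*c^2 + 4*c + 2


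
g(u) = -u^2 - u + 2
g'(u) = -2*u - 1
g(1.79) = -2.99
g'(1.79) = -4.58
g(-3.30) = -5.59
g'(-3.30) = 5.60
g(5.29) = -31.27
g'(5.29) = -11.58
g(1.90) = -3.51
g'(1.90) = -4.80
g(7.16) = -56.43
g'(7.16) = -15.32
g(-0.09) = 2.08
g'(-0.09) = -0.82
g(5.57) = -34.59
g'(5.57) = -12.14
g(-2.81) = -3.09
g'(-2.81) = 4.62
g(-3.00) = -4.00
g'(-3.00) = 5.00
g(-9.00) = -70.00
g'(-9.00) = 17.00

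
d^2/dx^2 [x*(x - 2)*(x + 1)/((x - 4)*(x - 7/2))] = 4*(131*x^3 - 1092*x^2 + 2688*x - 1624)/(8*x^6 - 180*x^5 + 1686*x^4 - 8415*x^3 + 23604*x^2 - 35280*x + 21952)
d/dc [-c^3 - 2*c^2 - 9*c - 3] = -3*c^2 - 4*c - 9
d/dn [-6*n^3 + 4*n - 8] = 4 - 18*n^2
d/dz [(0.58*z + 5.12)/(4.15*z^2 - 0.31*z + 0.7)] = (-2.407*z^2 - 42.496*z + 1.9932)/(17.2225*z^4 - 2.573*z^3 + 5.9061*z^2 - 0.434*z + 0.49)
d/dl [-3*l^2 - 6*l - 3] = -6*l - 6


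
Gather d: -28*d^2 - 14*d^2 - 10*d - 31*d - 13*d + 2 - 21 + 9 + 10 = -42*d^2 - 54*d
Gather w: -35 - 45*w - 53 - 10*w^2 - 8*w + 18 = -10*w^2 - 53*w - 70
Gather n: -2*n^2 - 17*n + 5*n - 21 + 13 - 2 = -2*n^2 - 12*n - 10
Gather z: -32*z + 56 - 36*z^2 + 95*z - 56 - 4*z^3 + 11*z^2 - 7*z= -4*z^3 - 25*z^2 + 56*z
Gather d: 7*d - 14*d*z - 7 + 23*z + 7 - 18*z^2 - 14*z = d*(7 - 14*z) - 18*z^2 + 9*z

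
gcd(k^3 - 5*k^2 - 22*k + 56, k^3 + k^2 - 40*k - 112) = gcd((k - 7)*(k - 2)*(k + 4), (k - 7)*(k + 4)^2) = k^2 - 3*k - 28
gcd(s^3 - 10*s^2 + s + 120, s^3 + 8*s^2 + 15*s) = s + 3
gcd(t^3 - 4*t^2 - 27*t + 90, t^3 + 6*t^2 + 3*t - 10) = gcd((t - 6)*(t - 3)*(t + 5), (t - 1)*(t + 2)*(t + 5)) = t + 5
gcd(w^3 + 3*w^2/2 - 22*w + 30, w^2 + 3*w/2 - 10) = w - 5/2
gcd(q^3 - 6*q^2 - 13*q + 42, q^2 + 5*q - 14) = q - 2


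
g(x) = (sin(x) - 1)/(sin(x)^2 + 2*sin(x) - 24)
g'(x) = (-2*sin(x)*cos(x) - 2*cos(x))*(sin(x) - 1)/(sin(x)^2 + 2*sin(x) - 24)^2 + cos(x)/(sin(x)^2 + 2*sin(x) - 24) = (2*sin(x) + cos(x)^2 - 23)*cos(x)/(sin(x)^2 + 2*sin(x) - 24)^2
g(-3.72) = 0.02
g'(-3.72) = 0.03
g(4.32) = 0.08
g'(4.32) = 0.02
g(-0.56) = 0.06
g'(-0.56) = -0.03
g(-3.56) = 0.03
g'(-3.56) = 0.04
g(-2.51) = 0.06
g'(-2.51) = 0.03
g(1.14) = 0.00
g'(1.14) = -0.02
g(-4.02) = 0.01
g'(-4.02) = 0.03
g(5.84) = 0.06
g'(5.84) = -0.03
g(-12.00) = 0.02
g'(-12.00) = -0.03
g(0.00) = 0.04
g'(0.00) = -0.04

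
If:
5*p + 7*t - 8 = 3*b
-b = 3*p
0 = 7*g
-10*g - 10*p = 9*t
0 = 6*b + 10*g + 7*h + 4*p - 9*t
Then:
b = -27/7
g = 0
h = 36/49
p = 9/7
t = -10/7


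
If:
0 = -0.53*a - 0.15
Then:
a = -0.28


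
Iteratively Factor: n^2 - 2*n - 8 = (n + 2)*(n - 4)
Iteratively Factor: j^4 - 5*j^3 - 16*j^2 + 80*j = (j - 4)*(j^3 - j^2 - 20*j) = (j - 5)*(j - 4)*(j^2 + 4*j) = j*(j - 5)*(j - 4)*(j + 4)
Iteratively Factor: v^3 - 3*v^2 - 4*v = (v - 4)*(v^2 + v) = (v - 4)*(v + 1)*(v)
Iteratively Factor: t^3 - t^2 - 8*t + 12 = (t - 2)*(t^2 + t - 6) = (t - 2)^2*(t + 3)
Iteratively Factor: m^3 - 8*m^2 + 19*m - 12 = (m - 3)*(m^2 - 5*m + 4) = (m - 3)*(m - 1)*(m - 4)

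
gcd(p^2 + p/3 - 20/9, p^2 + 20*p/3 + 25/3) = p + 5/3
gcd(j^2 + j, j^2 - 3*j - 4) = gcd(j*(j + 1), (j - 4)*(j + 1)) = j + 1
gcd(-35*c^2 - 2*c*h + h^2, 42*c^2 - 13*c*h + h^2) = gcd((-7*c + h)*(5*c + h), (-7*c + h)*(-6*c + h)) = 7*c - h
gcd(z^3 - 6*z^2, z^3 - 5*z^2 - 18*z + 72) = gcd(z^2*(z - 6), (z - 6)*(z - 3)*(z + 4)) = z - 6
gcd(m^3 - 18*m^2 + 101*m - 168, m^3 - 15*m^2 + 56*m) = m^2 - 15*m + 56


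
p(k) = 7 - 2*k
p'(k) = -2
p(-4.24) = 15.48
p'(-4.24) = -2.00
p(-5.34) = 17.68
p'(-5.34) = -2.00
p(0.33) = 6.34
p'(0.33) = -2.00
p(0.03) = 6.94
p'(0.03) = -2.00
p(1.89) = 3.22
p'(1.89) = -2.00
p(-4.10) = 15.20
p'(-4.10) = -2.00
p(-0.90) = 8.80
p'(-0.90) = -2.00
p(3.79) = -0.58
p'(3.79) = -2.00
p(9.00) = -11.00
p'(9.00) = -2.00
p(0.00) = 7.00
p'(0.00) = -2.00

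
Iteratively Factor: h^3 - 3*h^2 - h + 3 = (h - 1)*(h^2 - 2*h - 3) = (h - 1)*(h + 1)*(h - 3)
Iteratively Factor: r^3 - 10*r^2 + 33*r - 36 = (r - 4)*(r^2 - 6*r + 9) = (r - 4)*(r - 3)*(r - 3)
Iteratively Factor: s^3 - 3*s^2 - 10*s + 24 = (s - 4)*(s^2 + s - 6) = (s - 4)*(s - 2)*(s + 3)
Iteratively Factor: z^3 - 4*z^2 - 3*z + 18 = (z + 2)*(z^2 - 6*z + 9) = (z - 3)*(z + 2)*(z - 3)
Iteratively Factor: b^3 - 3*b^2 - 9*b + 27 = (b + 3)*(b^2 - 6*b + 9) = (b - 3)*(b + 3)*(b - 3)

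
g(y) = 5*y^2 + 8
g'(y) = 10*y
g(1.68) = 22.11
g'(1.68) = 16.80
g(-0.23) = 8.26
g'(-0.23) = -2.30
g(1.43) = 18.22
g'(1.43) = 14.30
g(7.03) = 255.10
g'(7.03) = 70.30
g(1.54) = 19.86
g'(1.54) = 15.40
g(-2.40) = 36.80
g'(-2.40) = -24.00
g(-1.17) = 14.84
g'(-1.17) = -11.70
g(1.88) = 25.67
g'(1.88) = 18.80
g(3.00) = 53.00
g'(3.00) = 30.00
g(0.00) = 8.00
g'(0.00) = 0.00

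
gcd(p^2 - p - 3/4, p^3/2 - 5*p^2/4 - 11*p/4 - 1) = p + 1/2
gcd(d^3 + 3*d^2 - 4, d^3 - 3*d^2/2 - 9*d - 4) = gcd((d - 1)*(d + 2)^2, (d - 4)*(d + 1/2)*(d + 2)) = d + 2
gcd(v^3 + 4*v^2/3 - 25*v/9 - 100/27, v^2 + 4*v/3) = v + 4/3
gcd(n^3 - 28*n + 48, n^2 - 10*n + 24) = n - 4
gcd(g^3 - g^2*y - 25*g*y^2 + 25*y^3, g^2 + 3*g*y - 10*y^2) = g + 5*y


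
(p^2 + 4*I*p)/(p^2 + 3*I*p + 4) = p/(p - I)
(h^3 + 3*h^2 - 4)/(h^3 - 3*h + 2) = (h + 2)/(h - 1)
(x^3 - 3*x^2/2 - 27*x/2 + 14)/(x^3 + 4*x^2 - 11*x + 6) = (x^2 - x/2 - 14)/(x^2 + 5*x - 6)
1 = 1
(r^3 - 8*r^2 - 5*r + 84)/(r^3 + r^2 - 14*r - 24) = (r - 7)/(r + 2)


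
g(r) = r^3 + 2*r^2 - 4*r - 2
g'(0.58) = -0.67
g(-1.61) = 5.45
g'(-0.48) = -5.23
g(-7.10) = -230.69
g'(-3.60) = 20.48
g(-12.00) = -1394.00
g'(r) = 3*r^2 + 4*r - 4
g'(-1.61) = -2.66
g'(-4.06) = 29.21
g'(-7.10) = 118.83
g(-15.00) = -2867.00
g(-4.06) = -19.72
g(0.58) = -3.45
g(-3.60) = -8.34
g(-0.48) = 0.27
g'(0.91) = 2.12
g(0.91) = -3.23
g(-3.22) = -1.77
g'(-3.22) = 14.23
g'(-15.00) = 611.00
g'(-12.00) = 380.00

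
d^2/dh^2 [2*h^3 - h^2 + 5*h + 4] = 12*h - 2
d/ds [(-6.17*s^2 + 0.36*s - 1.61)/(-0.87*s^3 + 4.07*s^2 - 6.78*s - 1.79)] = (-5.3679*s^4 + 0.626399999999997*s^3 + 36.1653*s^2 + 35.194*s - 11.5602)/(0.7569*s^6 - 7.0818*s^5 + 28.3621*s^4 - 52.0746*s^3 + 31.3978*s^2 + 24.2724*s + 3.2041)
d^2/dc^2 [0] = 0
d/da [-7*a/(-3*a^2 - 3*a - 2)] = 7*(2 - 3*a^2)/(9*a^4 + 18*a^3 + 21*a^2 + 12*a + 4)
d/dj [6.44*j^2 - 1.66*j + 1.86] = 12.88*j - 1.66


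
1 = 1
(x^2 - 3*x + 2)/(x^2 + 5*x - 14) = (x - 1)/(x + 7)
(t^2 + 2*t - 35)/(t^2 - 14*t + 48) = (t^2 + 2*t - 35)/(t^2 - 14*t + 48)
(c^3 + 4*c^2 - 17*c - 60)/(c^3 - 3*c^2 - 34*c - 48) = (c^2 + c - 20)/(c^2 - 6*c - 16)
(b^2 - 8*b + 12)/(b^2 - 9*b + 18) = (b - 2)/(b - 3)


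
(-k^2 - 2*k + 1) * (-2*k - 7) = 2*k^3 + 11*k^2 + 12*k - 7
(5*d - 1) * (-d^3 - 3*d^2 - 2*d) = -5*d^4 - 14*d^3 - 7*d^2 + 2*d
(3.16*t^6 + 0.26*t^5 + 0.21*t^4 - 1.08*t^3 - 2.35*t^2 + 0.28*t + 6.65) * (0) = 0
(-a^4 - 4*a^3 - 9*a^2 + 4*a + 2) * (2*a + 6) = -2*a^5 - 14*a^4 - 42*a^3 - 46*a^2 + 28*a + 12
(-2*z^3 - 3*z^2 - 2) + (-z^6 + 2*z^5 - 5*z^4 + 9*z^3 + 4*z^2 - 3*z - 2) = -z^6 + 2*z^5 - 5*z^4 + 7*z^3 + z^2 - 3*z - 4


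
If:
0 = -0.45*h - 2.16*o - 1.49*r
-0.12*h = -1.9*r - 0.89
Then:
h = 15.8333333333333*r + 7.41666666666667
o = -3.98842592592593*r - 1.54513888888889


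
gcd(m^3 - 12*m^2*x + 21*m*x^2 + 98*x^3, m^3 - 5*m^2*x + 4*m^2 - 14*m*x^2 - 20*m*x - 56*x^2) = -m^2 + 5*m*x + 14*x^2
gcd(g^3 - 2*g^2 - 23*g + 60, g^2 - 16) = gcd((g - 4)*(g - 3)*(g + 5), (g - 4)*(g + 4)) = g - 4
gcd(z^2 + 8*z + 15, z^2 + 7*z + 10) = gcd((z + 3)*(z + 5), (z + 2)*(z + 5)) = z + 5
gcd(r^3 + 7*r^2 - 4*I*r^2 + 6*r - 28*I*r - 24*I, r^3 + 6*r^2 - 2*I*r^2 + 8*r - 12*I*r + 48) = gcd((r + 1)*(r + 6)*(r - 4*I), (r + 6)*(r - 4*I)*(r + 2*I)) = r^2 + r*(6 - 4*I) - 24*I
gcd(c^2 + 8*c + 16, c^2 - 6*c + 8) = 1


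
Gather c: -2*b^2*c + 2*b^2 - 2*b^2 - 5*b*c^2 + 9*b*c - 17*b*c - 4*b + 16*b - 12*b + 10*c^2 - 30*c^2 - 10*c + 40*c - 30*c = c^2*(-5*b - 20) + c*(-2*b^2 - 8*b)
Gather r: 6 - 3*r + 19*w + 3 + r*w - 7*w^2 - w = r*(w - 3) - 7*w^2 + 18*w + 9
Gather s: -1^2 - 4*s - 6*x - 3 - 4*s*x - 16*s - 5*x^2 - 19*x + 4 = s*(-4*x - 20) - 5*x^2 - 25*x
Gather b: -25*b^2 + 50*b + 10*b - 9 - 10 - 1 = -25*b^2 + 60*b - 20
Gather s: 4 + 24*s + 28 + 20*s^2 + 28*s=20*s^2 + 52*s + 32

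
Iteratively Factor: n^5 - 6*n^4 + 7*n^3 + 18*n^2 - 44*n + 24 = (n - 1)*(n^4 - 5*n^3 + 2*n^2 + 20*n - 24) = (n - 2)*(n - 1)*(n^3 - 3*n^2 - 4*n + 12) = (n - 2)*(n - 1)*(n + 2)*(n^2 - 5*n + 6) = (n - 3)*(n - 2)*(n - 1)*(n + 2)*(n - 2)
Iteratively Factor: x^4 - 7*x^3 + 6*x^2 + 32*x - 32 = (x - 1)*(x^3 - 6*x^2 + 32) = (x - 4)*(x - 1)*(x^2 - 2*x - 8) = (x - 4)^2*(x - 1)*(x + 2)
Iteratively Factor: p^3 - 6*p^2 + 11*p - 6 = (p - 3)*(p^2 - 3*p + 2) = (p - 3)*(p - 1)*(p - 2)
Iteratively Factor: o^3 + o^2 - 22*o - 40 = (o + 4)*(o^2 - 3*o - 10) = (o + 2)*(o + 4)*(o - 5)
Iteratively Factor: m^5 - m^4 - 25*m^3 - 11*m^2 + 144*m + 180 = (m + 2)*(m^4 - 3*m^3 - 19*m^2 + 27*m + 90) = (m + 2)^2*(m^3 - 5*m^2 - 9*m + 45) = (m + 2)^2*(m + 3)*(m^2 - 8*m + 15) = (m - 3)*(m + 2)^2*(m + 3)*(m - 5)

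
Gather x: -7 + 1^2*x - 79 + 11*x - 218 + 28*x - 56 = 40*x - 360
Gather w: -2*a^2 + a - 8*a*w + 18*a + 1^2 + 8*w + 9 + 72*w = -2*a^2 + 19*a + w*(80 - 8*a) + 10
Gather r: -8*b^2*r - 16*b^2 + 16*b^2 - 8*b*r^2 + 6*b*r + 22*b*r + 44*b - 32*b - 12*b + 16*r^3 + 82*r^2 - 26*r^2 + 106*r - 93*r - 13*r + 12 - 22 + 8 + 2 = 16*r^3 + r^2*(56 - 8*b) + r*(-8*b^2 + 28*b)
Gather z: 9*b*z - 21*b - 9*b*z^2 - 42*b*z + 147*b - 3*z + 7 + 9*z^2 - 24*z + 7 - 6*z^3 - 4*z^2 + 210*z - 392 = 126*b - 6*z^3 + z^2*(5 - 9*b) + z*(183 - 33*b) - 378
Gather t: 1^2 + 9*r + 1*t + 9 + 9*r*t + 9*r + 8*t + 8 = 18*r + t*(9*r + 9) + 18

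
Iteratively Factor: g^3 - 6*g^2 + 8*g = (g - 2)*(g^2 - 4*g) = g*(g - 2)*(g - 4)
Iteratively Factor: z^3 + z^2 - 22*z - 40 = (z + 2)*(z^2 - z - 20) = (z + 2)*(z + 4)*(z - 5)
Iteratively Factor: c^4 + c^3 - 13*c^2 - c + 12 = (c + 4)*(c^3 - 3*c^2 - c + 3) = (c + 1)*(c + 4)*(c^2 - 4*c + 3) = (c - 1)*(c + 1)*(c + 4)*(c - 3)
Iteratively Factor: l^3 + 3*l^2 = (l)*(l^2 + 3*l) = l*(l + 3)*(l)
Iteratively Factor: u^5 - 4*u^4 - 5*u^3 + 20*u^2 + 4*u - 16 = (u - 2)*(u^4 - 2*u^3 - 9*u^2 + 2*u + 8) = (u - 2)*(u + 1)*(u^3 - 3*u^2 - 6*u + 8) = (u - 2)*(u - 1)*(u + 1)*(u^2 - 2*u - 8) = (u - 4)*(u - 2)*(u - 1)*(u + 1)*(u + 2)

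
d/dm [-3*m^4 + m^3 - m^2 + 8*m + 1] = -12*m^3 + 3*m^2 - 2*m + 8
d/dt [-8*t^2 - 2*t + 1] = -16*t - 2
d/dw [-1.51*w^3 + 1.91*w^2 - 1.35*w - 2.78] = -4.53*w^2 + 3.82*w - 1.35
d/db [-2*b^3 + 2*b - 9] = 2 - 6*b^2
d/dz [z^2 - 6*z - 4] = 2*z - 6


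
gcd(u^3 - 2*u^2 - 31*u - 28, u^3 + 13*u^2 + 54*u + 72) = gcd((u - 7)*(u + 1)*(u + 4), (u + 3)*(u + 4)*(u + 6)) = u + 4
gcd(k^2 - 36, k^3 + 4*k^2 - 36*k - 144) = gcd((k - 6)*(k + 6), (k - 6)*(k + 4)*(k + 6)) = k^2 - 36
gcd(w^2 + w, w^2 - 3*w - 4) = w + 1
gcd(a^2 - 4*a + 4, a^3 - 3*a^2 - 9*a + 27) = 1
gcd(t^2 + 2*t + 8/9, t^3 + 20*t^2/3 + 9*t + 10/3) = t + 2/3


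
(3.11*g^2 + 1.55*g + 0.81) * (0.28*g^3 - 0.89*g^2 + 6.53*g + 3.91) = 0.8708*g^5 - 2.3339*g^4 + 19.1556*g^3 + 21.5607*g^2 + 11.3498*g + 3.1671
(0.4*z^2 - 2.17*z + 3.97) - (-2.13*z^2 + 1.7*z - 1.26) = 2.53*z^2 - 3.87*z + 5.23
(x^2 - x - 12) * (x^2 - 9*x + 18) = x^4 - 10*x^3 + 15*x^2 + 90*x - 216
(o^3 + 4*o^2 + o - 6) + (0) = o^3 + 4*o^2 + o - 6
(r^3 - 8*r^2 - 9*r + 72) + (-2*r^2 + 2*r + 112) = r^3 - 10*r^2 - 7*r + 184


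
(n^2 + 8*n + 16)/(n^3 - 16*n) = (n + 4)/(n*(n - 4))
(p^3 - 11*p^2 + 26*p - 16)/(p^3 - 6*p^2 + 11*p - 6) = (p - 8)/(p - 3)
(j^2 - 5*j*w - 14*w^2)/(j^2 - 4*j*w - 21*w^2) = (j + 2*w)/(j + 3*w)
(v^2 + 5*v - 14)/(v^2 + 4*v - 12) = (v + 7)/(v + 6)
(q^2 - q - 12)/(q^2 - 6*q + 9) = (q^2 - q - 12)/(q^2 - 6*q + 9)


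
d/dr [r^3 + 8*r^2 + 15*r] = 3*r^2 + 16*r + 15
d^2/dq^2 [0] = 0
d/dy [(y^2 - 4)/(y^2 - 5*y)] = (-5*y^2 + 8*y - 20)/(y^2*(y^2 - 10*y + 25))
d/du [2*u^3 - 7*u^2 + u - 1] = 6*u^2 - 14*u + 1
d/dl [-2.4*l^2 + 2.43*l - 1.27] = 2.43 - 4.8*l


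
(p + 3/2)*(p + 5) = p^2 + 13*p/2 + 15/2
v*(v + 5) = v^2 + 5*v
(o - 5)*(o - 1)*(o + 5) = o^3 - o^2 - 25*o + 25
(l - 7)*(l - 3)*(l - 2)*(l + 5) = l^4 - 7*l^3 - 19*l^2 + 163*l - 210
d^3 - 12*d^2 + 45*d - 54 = (d - 6)*(d - 3)^2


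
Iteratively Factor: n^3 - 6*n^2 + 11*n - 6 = (n - 3)*(n^2 - 3*n + 2) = (n - 3)*(n - 2)*(n - 1)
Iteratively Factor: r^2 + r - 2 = (r + 2)*(r - 1)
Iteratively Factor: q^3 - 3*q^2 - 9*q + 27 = (q - 3)*(q^2 - 9) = (q - 3)*(q + 3)*(q - 3)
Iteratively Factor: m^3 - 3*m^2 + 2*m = (m - 1)*(m^2 - 2*m) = (m - 2)*(m - 1)*(m)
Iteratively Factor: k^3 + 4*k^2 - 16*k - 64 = (k - 4)*(k^2 + 8*k + 16) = (k - 4)*(k + 4)*(k + 4)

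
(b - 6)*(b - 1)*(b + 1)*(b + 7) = b^4 + b^3 - 43*b^2 - b + 42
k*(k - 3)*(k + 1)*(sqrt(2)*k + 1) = sqrt(2)*k^4 - 2*sqrt(2)*k^3 + k^3 - 3*sqrt(2)*k^2 - 2*k^2 - 3*k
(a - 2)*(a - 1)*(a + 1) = a^3 - 2*a^2 - a + 2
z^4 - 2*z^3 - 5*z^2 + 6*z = z*(z - 3)*(z - 1)*(z + 2)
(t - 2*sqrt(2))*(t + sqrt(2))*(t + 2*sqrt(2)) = t^3 + sqrt(2)*t^2 - 8*t - 8*sqrt(2)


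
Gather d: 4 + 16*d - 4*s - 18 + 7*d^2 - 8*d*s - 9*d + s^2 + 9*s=7*d^2 + d*(7 - 8*s) + s^2 + 5*s - 14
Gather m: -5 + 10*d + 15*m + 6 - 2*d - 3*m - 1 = 8*d + 12*m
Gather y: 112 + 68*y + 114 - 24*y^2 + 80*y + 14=-24*y^2 + 148*y + 240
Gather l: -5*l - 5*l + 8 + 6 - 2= 12 - 10*l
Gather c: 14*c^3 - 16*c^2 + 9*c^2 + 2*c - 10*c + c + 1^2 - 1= 14*c^3 - 7*c^2 - 7*c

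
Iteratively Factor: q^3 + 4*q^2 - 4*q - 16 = (q + 4)*(q^2 - 4) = (q - 2)*(q + 4)*(q + 2)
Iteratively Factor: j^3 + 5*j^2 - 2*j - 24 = (j + 4)*(j^2 + j - 6) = (j + 3)*(j + 4)*(j - 2)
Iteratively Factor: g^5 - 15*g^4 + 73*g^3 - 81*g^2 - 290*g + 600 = (g + 2)*(g^4 - 17*g^3 + 107*g^2 - 295*g + 300) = (g - 5)*(g + 2)*(g^3 - 12*g^2 + 47*g - 60) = (g - 5)*(g - 3)*(g + 2)*(g^2 - 9*g + 20) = (g - 5)^2*(g - 3)*(g + 2)*(g - 4)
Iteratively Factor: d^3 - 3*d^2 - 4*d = (d + 1)*(d^2 - 4*d) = (d - 4)*(d + 1)*(d)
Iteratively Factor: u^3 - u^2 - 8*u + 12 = (u - 2)*(u^2 + u - 6) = (u - 2)*(u + 3)*(u - 2)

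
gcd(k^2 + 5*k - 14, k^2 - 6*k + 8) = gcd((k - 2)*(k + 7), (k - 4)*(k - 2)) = k - 2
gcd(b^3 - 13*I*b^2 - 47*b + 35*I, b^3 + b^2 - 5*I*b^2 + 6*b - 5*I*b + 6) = 1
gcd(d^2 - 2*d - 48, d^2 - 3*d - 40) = d - 8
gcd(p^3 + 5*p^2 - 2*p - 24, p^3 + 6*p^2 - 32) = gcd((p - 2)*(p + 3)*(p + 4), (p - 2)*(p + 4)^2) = p^2 + 2*p - 8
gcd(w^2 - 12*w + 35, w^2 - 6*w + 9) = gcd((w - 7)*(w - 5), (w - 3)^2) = 1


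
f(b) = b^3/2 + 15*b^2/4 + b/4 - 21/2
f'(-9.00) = 54.25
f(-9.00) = -73.50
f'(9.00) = 189.25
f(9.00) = 660.00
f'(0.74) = 6.62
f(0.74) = -8.06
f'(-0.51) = -3.18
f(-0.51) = -9.72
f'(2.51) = 28.53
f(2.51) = 21.66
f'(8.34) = 167.13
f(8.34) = 542.47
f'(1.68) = 17.08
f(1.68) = 2.87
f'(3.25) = 40.47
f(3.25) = 47.09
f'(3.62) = 47.06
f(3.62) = 63.27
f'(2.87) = 34.13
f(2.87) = 32.93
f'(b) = 3*b^2/2 + 15*b/2 + 1/4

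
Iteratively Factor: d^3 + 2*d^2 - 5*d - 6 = (d + 1)*(d^2 + d - 6) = (d + 1)*(d + 3)*(d - 2)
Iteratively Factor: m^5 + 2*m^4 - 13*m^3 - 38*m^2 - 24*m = (m + 1)*(m^4 + m^3 - 14*m^2 - 24*m) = (m + 1)*(m + 2)*(m^3 - m^2 - 12*m) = (m + 1)*(m + 2)*(m + 3)*(m^2 - 4*m) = m*(m + 1)*(m + 2)*(m + 3)*(m - 4)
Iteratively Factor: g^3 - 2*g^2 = (g)*(g^2 - 2*g) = g^2*(g - 2)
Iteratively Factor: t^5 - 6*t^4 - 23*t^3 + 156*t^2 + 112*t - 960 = (t + 4)*(t^4 - 10*t^3 + 17*t^2 + 88*t - 240) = (t - 4)*(t + 4)*(t^3 - 6*t^2 - 7*t + 60) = (t - 4)^2*(t + 4)*(t^2 - 2*t - 15) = (t - 4)^2*(t + 3)*(t + 4)*(t - 5)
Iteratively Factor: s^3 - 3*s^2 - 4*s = (s + 1)*(s^2 - 4*s) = s*(s + 1)*(s - 4)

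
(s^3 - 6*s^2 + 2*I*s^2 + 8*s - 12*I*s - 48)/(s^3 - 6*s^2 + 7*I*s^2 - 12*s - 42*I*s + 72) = (s - 2*I)/(s + 3*I)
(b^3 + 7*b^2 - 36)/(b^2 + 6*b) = b + 1 - 6/b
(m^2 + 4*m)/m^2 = (m + 4)/m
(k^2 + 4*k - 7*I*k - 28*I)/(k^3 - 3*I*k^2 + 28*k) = (k + 4)/(k*(k + 4*I))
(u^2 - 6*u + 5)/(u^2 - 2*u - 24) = (-u^2 + 6*u - 5)/(-u^2 + 2*u + 24)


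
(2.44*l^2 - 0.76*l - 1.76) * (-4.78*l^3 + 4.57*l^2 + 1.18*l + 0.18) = -11.6632*l^5 + 14.7836*l^4 + 7.8188*l^3 - 8.5008*l^2 - 2.2136*l - 0.3168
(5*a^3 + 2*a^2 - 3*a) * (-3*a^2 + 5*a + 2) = -15*a^5 + 19*a^4 + 29*a^3 - 11*a^2 - 6*a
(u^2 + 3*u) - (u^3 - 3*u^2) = -u^3 + 4*u^2 + 3*u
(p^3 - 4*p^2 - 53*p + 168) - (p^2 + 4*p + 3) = p^3 - 5*p^2 - 57*p + 165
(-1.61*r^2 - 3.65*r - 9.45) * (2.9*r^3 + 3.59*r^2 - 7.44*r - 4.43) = -4.669*r^5 - 16.3649*r^4 - 28.5301*r^3 + 0.362800000000004*r^2 + 86.4775*r + 41.8635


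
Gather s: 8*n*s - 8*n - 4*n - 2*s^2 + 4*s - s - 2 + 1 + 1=-12*n - 2*s^2 + s*(8*n + 3)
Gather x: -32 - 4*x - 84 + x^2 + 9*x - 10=x^2 + 5*x - 126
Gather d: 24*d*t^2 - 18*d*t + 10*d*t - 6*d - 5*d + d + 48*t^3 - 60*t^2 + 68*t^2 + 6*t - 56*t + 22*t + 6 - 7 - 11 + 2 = d*(24*t^2 - 8*t - 10) + 48*t^3 + 8*t^2 - 28*t - 10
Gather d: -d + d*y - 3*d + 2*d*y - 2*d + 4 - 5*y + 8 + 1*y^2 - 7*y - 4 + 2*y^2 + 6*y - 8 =d*(3*y - 6) + 3*y^2 - 6*y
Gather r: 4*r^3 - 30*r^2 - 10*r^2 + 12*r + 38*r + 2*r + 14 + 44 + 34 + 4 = 4*r^3 - 40*r^2 + 52*r + 96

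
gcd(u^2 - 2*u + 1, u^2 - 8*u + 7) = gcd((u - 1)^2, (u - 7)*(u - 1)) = u - 1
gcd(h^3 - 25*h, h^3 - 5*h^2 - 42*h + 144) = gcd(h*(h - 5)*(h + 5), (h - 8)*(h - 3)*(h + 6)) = 1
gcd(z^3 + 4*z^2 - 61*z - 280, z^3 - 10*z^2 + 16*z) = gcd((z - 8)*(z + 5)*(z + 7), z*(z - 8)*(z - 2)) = z - 8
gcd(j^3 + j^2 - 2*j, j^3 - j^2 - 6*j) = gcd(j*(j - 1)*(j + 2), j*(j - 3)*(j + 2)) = j^2 + 2*j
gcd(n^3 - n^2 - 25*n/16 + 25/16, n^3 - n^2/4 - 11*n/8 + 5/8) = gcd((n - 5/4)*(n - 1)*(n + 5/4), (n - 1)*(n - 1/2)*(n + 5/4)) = n^2 + n/4 - 5/4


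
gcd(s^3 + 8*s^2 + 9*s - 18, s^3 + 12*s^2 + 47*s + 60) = s + 3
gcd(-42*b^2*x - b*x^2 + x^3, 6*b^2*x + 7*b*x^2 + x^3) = 6*b*x + x^2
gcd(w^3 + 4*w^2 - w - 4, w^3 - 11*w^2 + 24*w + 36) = w + 1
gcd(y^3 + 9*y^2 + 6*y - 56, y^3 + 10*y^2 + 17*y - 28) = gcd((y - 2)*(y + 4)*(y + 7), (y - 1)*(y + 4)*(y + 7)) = y^2 + 11*y + 28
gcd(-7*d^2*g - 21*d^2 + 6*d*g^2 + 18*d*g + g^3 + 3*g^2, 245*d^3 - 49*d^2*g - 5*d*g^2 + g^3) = 7*d + g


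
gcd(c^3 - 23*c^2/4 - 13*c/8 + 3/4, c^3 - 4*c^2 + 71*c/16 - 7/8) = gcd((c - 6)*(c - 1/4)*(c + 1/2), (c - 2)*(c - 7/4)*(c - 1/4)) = c - 1/4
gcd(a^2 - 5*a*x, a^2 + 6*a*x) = a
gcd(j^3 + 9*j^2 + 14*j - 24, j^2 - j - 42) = j + 6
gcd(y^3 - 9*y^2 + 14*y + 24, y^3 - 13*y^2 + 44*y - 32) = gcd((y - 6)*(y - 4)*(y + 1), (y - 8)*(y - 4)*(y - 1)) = y - 4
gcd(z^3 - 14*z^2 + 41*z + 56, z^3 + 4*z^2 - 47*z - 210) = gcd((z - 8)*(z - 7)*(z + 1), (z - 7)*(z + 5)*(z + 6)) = z - 7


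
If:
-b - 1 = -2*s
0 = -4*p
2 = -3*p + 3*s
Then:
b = 1/3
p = 0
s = 2/3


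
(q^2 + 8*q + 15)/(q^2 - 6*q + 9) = (q^2 + 8*q + 15)/(q^2 - 6*q + 9)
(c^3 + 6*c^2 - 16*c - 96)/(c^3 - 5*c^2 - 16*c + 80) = (c + 6)/(c - 5)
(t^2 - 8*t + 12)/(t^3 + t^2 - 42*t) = (t - 2)/(t*(t + 7))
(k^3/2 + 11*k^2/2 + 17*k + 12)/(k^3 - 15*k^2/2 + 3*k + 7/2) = (k^3 + 11*k^2 + 34*k + 24)/(2*k^3 - 15*k^2 + 6*k + 7)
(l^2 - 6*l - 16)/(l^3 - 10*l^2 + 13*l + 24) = (l + 2)/(l^2 - 2*l - 3)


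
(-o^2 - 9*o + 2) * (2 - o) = o^3 + 7*o^2 - 20*o + 4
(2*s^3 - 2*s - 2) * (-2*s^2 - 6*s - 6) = -4*s^5 - 12*s^4 - 8*s^3 + 16*s^2 + 24*s + 12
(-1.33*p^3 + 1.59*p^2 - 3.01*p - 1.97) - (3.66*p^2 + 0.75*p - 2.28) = -1.33*p^3 - 2.07*p^2 - 3.76*p + 0.31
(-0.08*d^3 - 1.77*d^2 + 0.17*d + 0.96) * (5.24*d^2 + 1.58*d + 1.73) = -0.4192*d^5 - 9.4012*d^4 - 2.0442*d^3 + 2.2369*d^2 + 1.8109*d + 1.6608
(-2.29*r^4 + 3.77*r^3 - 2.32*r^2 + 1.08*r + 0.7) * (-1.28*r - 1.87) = 2.9312*r^5 - 0.5433*r^4 - 4.0803*r^3 + 2.956*r^2 - 2.9156*r - 1.309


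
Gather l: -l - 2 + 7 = 5 - l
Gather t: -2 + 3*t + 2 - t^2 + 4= -t^2 + 3*t + 4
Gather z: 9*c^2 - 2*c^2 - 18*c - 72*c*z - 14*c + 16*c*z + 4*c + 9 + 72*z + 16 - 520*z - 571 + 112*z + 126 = 7*c^2 - 28*c + z*(-56*c - 336) - 420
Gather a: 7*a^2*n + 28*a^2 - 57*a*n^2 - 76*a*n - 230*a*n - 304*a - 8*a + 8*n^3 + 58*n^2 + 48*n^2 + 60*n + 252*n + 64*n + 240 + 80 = a^2*(7*n + 28) + a*(-57*n^2 - 306*n - 312) + 8*n^3 + 106*n^2 + 376*n + 320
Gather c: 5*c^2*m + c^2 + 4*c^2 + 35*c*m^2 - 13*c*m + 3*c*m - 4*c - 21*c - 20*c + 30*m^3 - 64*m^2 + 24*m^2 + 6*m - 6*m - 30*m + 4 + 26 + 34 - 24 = c^2*(5*m + 5) + c*(35*m^2 - 10*m - 45) + 30*m^3 - 40*m^2 - 30*m + 40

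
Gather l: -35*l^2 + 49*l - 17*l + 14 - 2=-35*l^2 + 32*l + 12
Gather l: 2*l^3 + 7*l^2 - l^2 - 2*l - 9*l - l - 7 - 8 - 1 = 2*l^3 + 6*l^2 - 12*l - 16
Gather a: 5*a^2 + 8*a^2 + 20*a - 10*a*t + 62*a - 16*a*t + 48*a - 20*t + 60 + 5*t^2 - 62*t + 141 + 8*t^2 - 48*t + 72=13*a^2 + a*(130 - 26*t) + 13*t^2 - 130*t + 273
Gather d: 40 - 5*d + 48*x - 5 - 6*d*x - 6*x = d*(-6*x - 5) + 42*x + 35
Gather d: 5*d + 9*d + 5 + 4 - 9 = 14*d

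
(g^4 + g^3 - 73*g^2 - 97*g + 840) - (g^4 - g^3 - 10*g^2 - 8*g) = 2*g^3 - 63*g^2 - 89*g + 840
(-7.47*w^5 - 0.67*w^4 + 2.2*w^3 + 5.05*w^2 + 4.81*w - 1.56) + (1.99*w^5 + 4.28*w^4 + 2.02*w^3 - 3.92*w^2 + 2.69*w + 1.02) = -5.48*w^5 + 3.61*w^4 + 4.22*w^3 + 1.13*w^2 + 7.5*w - 0.54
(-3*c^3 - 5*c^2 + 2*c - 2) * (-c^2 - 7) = 3*c^5 + 5*c^4 + 19*c^3 + 37*c^2 - 14*c + 14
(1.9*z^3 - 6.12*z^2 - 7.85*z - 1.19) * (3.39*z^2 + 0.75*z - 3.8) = 6.441*z^5 - 19.3218*z^4 - 38.4215*z^3 + 13.3344*z^2 + 28.9375*z + 4.522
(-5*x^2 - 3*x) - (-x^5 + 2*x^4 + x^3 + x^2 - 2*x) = x^5 - 2*x^4 - x^3 - 6*x^2 - x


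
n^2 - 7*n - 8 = (n - 8)*(n + 1)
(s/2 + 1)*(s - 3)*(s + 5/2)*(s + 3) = s^4/2 + 9*s^3/4 - 2*s^2 - 81*s/4 - 45/2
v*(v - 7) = v^2 - 7*v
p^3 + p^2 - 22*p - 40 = (p - 5)*(p + 2)*(p + 4)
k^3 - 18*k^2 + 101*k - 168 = (k - 8)*(k - 7)*(k - 3)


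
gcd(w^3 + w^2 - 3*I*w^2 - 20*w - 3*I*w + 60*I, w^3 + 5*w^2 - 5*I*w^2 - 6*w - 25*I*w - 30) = w^2 + w*(5 - 3*I) - 15*I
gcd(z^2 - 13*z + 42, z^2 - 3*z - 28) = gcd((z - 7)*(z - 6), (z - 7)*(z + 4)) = z - 7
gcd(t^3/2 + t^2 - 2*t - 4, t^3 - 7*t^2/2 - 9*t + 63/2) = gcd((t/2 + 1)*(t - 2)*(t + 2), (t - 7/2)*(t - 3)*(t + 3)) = 1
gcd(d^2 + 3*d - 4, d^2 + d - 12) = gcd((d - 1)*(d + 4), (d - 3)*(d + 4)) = d + 4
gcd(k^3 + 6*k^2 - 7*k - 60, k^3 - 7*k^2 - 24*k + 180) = k + 5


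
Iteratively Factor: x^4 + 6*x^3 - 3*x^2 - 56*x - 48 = (x + 4)*(x^3 + 2*x^2 - 11*x - 12) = (x + 4)^2*(x^2 - 2*x - 3) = (x - 3)*(x + 4)^2*(x + 1)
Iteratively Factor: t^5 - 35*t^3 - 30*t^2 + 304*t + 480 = (t + 3)*(t^4 - 3*t^3 - 26*t^2 + 48*t + 160) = (t - 5)*(t + 3)*(t^3 + 2*t^2 - 16*t - 32) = (t - 5)*(t + 2)*(t + 3)*(t^2 - 16) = (t - 5)*(t - 4)*(t + 2)*(t + 3)*(t + 4)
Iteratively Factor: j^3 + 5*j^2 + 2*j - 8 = (j + 4)*(j^2 + j - 2) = (j - 1)*(j + 4)*(j + 2)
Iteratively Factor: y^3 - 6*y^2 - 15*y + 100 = (y - 5)*(y^2 - y - 20) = (y - 5)^2*(y + 4)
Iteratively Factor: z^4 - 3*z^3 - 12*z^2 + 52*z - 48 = (z - 2)*(z^3 - z^2 - 14*z + 24) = (z - 2)^2*(z^2 + z - 12) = (z - 3)*(z - 2)^2*(z + 4)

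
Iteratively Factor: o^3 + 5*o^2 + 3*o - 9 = (o - 1)*(o^2 + 6*o + 9) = (o - 1)*(o + 3)*(o + 3)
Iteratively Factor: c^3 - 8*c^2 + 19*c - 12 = (c - 1)*(c^2 - 7*c + 12) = (c - 4)*(c - 1)*(c - 3)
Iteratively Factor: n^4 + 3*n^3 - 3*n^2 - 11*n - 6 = (n - 2)*(n^3 + 5*n^2 + 7*n + 3) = (n - 2)*(n + 1)*(n^2 + 4*n + 3) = (n - 2)*(n + 1)*(n + 3)*(n + 1)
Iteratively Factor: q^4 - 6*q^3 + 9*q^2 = (q)*(q^3 - 6*q^2 + 9*q) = q*(q - 3)*(q^2 - 3*q) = q^2*(q - 3)*(q - 3)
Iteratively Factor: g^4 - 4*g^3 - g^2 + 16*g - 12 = (g + 2)*(g^3 - 6*g^2 + 11*g - 6) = (g - 3)*(g + 2)*(g^2 - 3*g + 2) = (g - 3)*(g - 1)*(g + 2)*(g - 2)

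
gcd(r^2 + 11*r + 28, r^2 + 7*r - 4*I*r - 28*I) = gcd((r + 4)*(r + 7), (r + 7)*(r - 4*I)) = r + 7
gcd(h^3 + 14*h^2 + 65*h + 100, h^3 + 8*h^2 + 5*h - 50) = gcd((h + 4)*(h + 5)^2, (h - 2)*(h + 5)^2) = h^2 + 10*h + 25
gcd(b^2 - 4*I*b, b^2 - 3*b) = b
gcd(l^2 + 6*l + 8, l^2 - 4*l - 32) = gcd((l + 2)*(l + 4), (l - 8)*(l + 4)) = l + 4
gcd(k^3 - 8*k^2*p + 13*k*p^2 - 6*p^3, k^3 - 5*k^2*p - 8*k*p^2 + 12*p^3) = k^2 - 7*k*p + 6*p^2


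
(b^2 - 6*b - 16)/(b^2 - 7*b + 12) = (b^2 - 6*b - 16)/(b^2 - 7*b + 12)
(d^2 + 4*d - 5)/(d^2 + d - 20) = (d - 1)/(d - 4)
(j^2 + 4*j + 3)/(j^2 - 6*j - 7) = (j + 3)/(j - 7)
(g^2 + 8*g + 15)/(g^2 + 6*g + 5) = (g + 3)/(g + 1)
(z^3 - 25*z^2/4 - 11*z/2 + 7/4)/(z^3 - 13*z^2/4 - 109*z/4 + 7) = (z + 1)/(z + 4)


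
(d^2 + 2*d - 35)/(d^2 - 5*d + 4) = (d^2 + 2*d - 35)/(d^2 - 5*d + 4)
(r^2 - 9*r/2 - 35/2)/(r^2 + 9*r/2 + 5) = (r - 7)/(r + 2)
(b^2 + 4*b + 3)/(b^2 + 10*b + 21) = (b + 1)/(b + 7)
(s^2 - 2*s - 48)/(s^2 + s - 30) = (s - 8)/(s - 5)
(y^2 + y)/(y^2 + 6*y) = (y + 1)/(y + 6)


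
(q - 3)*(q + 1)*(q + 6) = q^3 + 4*q^2 - 15*q - 18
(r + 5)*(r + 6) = r^2 + 11*r + 30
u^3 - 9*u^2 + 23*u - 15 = (u - 5)*(u - 3)*(u - 1)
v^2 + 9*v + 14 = (v + 2)*(v + 7)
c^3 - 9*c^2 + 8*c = c*(c - 8)*(c - 1)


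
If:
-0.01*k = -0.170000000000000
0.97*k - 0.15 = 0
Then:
No Solution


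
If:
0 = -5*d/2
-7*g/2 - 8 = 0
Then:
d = 0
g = -16/7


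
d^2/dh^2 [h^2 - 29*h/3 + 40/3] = 2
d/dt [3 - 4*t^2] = -8*t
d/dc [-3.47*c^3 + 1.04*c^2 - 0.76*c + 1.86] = -10.41*c^2 + 2.08*c - 0.76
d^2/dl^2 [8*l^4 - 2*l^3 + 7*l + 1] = 12*l*(8*l - 1)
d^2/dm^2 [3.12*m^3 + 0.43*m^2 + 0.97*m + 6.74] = 18.72*m + 0.86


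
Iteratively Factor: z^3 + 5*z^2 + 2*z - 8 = (z + 4)*(z^2 + z - 2) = (z - 1)*(z + 4)*(z + 2)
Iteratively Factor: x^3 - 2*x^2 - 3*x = (x)*(x^2 - 2*x - 3) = x*(x - 3)*(x + 1)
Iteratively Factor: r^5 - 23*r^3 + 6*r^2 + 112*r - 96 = (r - 1)*(r^4 + r^3 - 22*r^2 - 16*r + 96) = (r - 2)*(r - 1)*(r^3 + 3*r^2 - 16*r - 48) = (r - 2)*(r - 1)*(r + 3)*(r^2 - 16) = (r - 2)*(r - 1)*(r + 3)*(r + 4)*(r - 4)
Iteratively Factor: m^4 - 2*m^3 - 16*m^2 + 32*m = (m + 4)*(m^3 - 6*m^2 + 8*m) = (m - 2)*(m + 4)*(m^2 - 4*m) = m*(m - 2)*(m + 4)*(m - 4)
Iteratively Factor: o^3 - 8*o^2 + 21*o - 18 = (o - 3)*(o^2 - 5*o + 6) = (o - 3)*(o - 2)*(o - 3)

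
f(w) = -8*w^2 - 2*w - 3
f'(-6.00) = 94.00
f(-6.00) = -279.00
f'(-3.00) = 46.00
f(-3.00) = -69.00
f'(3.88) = -64.08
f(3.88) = -131.20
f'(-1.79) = 26.64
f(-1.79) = -25.05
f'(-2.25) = 34.00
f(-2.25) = -39.00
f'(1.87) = -31.92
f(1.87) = -34.72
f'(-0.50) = 6.00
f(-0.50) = -4.00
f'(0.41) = -8.56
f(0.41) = -5.16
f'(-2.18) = 32.88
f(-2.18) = -36.66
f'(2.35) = -39.60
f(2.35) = -51.88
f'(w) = -16*w - 2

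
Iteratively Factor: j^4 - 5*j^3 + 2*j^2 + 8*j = (j + 1)*(j^3 - 6*j^2 + 8*j) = (j - 4)*(j + 1)*(j^2 - 2*j) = (j - 4)*(j - 2)*(j + 1)*(j)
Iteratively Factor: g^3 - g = (g + 1)*(g^2 - g) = g*(g + 1)*(g - 1)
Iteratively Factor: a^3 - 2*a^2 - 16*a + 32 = (a - 4)*(a^2 + 2*a - 8) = (a - 4)*(a + 4)*(a - 2)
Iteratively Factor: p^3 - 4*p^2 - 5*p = (p)*(p^2 - 4*p - 5) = p*(p + 1)*(p - 5)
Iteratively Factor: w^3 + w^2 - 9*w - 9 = (w - 3)*(w^2 + 4*w + 3) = (w - 3)*(w + 3)*(w + 1)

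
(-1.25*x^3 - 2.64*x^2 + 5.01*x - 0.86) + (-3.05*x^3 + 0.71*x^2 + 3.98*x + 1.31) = -4.3*x^3 - 1.93*x^2 + 8.99*x + 0.45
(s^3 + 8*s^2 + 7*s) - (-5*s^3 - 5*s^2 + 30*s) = 6*s^3 + 13*s^2 - 23*s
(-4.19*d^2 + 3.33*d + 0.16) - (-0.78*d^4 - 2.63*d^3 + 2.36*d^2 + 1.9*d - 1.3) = 0.78*d^4 + 2.63*d^3 - 6.55*d^2 + 1.43*d + 1.46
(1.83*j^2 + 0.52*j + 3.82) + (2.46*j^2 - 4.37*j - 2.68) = 4.29*j^2 - 3.85*j + 1.14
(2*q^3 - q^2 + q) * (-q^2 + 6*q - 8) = -2*q^5 + 13*q^4 - 23*q^3 + 14*q^2 - 8*q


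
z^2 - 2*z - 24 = (z - 6)*(z + 4)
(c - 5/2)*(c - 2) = c^2 - 9*c/2 + 5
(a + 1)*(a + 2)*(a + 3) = a^3 + 6*a^2 + 11*a + 6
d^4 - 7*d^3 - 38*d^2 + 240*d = d*(d - 8)*(d - 5)*(d + 6)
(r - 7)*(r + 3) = r^2 - 4*r - 21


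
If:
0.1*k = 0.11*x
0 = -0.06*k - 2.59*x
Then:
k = 0.00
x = 0.00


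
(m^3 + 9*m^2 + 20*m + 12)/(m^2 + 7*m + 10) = (m^2 + 7*m + 6)/(m + 5)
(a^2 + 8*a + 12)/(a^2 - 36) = (a + 2)/(a - 6)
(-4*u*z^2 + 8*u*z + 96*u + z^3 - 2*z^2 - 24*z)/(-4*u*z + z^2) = z - 2 - 24/z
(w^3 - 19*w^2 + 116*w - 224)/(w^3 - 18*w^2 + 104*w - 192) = (w - 7)/(w - 6)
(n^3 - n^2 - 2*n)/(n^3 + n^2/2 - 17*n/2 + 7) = 2*n*(n + 1)/(2*n^2 + 5*n - 7)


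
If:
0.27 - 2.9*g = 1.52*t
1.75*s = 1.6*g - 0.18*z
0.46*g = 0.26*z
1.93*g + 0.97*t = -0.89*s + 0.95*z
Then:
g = 0.18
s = 0.13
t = -0.17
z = 0.32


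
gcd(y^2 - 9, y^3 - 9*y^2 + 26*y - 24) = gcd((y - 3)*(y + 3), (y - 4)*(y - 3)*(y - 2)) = y - 3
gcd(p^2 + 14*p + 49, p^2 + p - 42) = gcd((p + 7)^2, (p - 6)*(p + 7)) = p + 7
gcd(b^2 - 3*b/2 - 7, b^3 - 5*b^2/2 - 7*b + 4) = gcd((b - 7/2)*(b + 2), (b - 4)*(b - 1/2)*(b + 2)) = b + 2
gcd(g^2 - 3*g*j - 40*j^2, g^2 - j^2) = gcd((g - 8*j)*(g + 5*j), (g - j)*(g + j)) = 1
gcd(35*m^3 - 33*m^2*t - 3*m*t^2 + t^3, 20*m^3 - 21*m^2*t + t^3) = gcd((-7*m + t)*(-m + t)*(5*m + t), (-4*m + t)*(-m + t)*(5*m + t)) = -5*m^2 + 4*m*t + t^2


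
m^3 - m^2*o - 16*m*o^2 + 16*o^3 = (m - 4*o)*(m - o)*(m + 4*o)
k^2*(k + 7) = k^3 + 7*k^2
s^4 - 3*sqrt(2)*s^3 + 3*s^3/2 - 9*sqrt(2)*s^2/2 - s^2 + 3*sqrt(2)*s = s*(s - 1/2)*(s + 2)*(s - 3*sqrt(2))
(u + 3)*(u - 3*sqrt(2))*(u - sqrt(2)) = u^3 - 4*sqrt(2)*u^2 + 3*u^2 - 12*sqrt(2)*u + 6*u + 18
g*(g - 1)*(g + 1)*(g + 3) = g^4 + 3*g^3 - g^2 - 3*g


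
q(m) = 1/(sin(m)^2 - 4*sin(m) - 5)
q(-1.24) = -3.10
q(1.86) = -0.13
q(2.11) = -0.13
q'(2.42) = -0.04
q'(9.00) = -0.07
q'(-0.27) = 0.29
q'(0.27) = 0.09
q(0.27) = -0.17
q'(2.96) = -0.11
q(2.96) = -0.18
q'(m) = (-2*sin(m)*cos(m) + 4*cos(m))/(sin(m)^2 - 4*sin(m) - 5)^2 = 2*(2 - sin(m))*cos(m)/((sin(m) - 5)^2*(sin(m) + 1)^2)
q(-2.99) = -0.23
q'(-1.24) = 18.41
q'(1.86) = -0.01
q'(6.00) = 0.30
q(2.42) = -0.14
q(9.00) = -0.15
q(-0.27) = -0.26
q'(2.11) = -0.02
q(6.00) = -0.26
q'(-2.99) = -0.22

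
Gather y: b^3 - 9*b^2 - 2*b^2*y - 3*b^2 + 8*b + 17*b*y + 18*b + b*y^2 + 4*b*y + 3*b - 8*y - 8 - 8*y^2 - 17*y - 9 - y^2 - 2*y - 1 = b^3 - 12*b^2 + 29*b + y^2*(b - 9) + y*(-2*b^2 + 21*b - 27) - 18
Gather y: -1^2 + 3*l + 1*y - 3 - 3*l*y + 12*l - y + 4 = -3*l*y + 15*l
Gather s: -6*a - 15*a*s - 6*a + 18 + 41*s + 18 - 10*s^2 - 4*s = -12*a - 10*s^2 + s*(37 - 15*a) + 36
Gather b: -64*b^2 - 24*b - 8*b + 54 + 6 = -64*b^2 - 32*b + 60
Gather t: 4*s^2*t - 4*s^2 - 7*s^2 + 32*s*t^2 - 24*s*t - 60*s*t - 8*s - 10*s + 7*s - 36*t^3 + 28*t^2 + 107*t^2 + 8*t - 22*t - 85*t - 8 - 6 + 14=-11*s^2 - 11*s - 36*t^3 + t^2*(32*s + 135) + t*(4*s^2 - 84*s - 99)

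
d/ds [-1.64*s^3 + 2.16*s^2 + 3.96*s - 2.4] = -4.92*s^2 + 4.32*s + 3.96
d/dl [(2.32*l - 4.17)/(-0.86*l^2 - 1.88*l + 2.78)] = (1.9952*l^2 - 7.1724*l - 1.39)/(0.7396*l^4 + 3.2336*l^3 - 1.2472*l^2 - 10.4528*l + 7.7284)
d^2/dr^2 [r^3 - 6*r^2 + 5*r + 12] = 6*r - 12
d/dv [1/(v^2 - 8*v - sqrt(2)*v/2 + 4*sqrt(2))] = 2*(-4*v + sqrt(2) + 16)/(2*v^2 - 16*v - sqrt(2)*v + 8*sqrt(2))^2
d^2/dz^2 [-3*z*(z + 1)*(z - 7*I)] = -18*z - 6 + 42*I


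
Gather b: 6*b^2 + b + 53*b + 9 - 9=6*b^2 + 54*b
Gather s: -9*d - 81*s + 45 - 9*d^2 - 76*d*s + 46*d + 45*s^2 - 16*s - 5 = -9*d^2 + 37*d + 45*s^2 + s*(-76*d - 97) + 40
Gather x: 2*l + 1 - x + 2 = 2*l - x + 3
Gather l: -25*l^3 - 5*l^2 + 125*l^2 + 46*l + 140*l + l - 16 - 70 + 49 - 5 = -25*l^3 + 120*l^2 + 187*l - 42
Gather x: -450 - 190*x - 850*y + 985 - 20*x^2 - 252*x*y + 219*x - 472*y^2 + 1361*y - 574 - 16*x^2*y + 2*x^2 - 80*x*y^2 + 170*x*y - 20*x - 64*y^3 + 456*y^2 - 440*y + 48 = x^2*(-16*y - 18) + x*(-80*y^2 - 82*y + 9) - 64*y^3 - 16*y^2 + 71*y + 9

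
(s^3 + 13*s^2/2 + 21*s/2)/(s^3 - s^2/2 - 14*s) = (s + 3)/(s - 4)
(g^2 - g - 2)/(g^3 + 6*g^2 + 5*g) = (g - 2)/(g*(g + 5))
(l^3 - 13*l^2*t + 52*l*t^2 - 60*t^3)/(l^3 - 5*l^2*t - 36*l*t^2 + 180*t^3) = (l - 2*t)/(l + 6*t)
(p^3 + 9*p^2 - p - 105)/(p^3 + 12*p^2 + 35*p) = (p - 3)/p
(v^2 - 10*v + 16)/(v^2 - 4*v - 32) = (v - 2)/(v + 4)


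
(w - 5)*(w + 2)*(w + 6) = w^3 + 3*w^2 - 28*w - 60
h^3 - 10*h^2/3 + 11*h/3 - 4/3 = (h - 4/3)*(h - 1)^2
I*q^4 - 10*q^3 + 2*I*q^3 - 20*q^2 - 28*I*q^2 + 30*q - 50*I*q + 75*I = (q + 3)*(q + 5*I)^2*(I*q - I)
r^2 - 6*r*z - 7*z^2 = (r - 7*z)*(r + z)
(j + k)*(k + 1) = j*k + j + k^2 + k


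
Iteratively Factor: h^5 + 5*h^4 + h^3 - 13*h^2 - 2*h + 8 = (h - 1)*(h^4 + 6*h^3 + 7*h^2 - 6*h - 8) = (h - 1)*(h + 1)*(h^3 + 5*h^2 + 2*h - 8) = (h - 1)^2*(h + 1)*(h^2 + 6*h + 8) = (h - 1)^2*(h + 1)*(h + 4)*(h + 2)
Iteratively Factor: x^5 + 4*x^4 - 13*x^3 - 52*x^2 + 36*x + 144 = (x - 2)*(x^4 + 6*x^3 - x^2 - 54*x - 72) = (x - 2)*(x + 3)*(x^3 + 3*x^2 - 10*x - 24) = (x - 3)*(x - 2)*(x + 3)*(x^2 + 6*x + 8) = (x - 3)*(x - 2)*(x + 3)*(x + 4)*(x + 2)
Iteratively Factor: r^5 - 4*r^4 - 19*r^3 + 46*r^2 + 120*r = (r - 4)*(r^4 - 19*r^2 - 30*r) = r*(r - 4)*(r^3 - 19*r - 30) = r*(r - 4)*(r + 2)*(r^2 - 2*r - 15) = r*(r - 4)*(r + 2)*(r + 3)*(r - 5)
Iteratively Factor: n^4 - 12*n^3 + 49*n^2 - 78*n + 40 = (n - 2)*(n^3 - 10*n^2 + 29*n - 20) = (n - 4)*(n - 2)*(n^2 - 6*n + 5) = (n - 5)*(n - 4)*(n - 2)*(n - 1)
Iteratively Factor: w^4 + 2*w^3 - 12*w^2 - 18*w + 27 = (w + 3)*(w^3 - w^2 - 9*w + 9) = (w - 1)*(w + 3)*(w^2 - 9) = (w - 1)*(w + 3)^2*(w - 3)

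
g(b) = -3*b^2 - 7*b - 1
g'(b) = -6*b - 7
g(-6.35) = -77.52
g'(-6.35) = 31.10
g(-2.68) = -3.79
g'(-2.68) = 9.08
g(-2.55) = -2.66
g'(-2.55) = 8.30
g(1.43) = -17.14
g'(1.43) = -15.58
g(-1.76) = 2.03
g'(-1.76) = 3.56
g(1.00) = -11.00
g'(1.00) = -13.00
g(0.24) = -2.85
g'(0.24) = -8.44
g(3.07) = -50.76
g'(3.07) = -25.42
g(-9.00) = -181.00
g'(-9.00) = 47.00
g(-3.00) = -7.00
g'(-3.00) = 11.00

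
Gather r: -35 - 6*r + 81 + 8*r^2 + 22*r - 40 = 8*r^2 + 16*r + 6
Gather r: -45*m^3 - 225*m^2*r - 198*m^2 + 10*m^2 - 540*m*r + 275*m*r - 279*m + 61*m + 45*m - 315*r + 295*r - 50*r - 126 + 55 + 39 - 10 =-45*m^3 - 188*m^2 - 173*m + r*(-225*m^2 - 265*m - 70) - 42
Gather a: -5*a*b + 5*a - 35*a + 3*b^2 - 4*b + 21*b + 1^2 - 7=a*(-5*b - 30) + 3*b^2 + 17*b - 6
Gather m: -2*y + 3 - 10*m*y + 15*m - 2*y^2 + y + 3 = m*(15 - 10*y) - 2*y^2 - y + 6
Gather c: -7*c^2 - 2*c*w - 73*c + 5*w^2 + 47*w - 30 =-7*c^2 + c*(-2*w - 73) + 5*w^2 + 47*w - 30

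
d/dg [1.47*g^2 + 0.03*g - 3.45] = 2.94*g + 0.03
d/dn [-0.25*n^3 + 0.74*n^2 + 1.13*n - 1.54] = -0.75*n^2 + 1.48*n + 1.13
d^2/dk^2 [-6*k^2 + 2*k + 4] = -12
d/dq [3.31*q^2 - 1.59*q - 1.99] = 6.62*q - 1.59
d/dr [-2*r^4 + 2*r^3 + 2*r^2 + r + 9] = -8*r^3 + 6*r^2 + 4*r + 1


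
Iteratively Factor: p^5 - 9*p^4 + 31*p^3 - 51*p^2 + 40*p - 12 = (p - 1)*(p^4 - 8*p^3 + 23*p^2 - 28*p + 12) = (p - 2)*(p - 1)*(p^3 - 6*p^2 + 11*p - 6) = (p - 2)*(p - 1)^2*(p^2 - 5*p + 6) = (p - 3)*(p - 2)*(p - 1)^2*(p - 2)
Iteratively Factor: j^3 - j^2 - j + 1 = (j - 1)*(j^2 - 1) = (j - 1)*(j + 1)*(j - 1)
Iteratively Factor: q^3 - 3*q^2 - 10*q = (q)*(q^2 - 3*q - 10) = q*(q - 5)*(q + 2)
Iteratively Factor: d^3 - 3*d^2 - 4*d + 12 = (d + 2)*(d^2 - 5*d + 6) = (d - 2)*(d + 2)*(d - 3)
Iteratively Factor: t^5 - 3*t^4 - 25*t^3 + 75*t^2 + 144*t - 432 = (t - 4)*(t^4 + t^3 - 21*t^2 - 9*t + 108) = (t - 4)*(t + 4)*(t^3 - 3*t^2 - 9*t + 27) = (t - 4)*(t - 3)*(t + 4)*(t^2 - 9) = (t - 4)*(t - 3)^2*(t + 4)*(t + 3)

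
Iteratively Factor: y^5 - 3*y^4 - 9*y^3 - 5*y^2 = (y + 1)*(y^4 - 4*y^3 - 5*y^2) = y*(y + 1)*(y^3 - 4*y^2 - 5*y) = y^2*(y + 1)*(y^2 - 4*y - 5) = y^2*(y - 5)*(y + 1)*(y + 1)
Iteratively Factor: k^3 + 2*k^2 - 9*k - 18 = (k + 3)*(k^2 - k - 6) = (k - 3)*(k + 3)*(k + 2)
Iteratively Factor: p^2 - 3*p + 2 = (p - 1)*(p - 2)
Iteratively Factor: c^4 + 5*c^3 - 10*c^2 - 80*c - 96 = (c + 2)*(c^3 + 3*c^2 - 16*c - 48) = (c + 2)*(c + 4)*(c^2 - c - 12) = (c + 2)*(c + 3)*(c + 4)*(c - 4)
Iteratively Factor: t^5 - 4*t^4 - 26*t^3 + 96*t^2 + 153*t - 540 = (t + 3)*(t^4 - 7*t^3 - 5*t^2 + 111*t - 180) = (t - 5)*(t + 3)*(t^3 - 2*t^2 - 15*t + 36) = (t - 5)*(t + 3)*(t + 4)*(t^2 - 6*t + 9) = (t - 5)*(t - 3)*(t + 3)*(t + 4)*(t - 3)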